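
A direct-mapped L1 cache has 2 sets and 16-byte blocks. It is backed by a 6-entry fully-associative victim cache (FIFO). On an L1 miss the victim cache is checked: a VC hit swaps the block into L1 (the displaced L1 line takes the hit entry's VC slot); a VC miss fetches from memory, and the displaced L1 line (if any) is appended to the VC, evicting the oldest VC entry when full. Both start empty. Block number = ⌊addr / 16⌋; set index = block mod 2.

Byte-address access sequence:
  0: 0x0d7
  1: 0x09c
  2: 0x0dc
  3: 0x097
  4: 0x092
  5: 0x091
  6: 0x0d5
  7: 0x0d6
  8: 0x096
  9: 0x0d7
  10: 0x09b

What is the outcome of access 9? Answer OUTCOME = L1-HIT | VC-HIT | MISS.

#0 0xd7→b13/s1 MISS; vc=[]
#1 0x9c→b9/s1 MISS; vc=[13]
#2 0xdc→b13/s1 VC-HIT; vc=[9]
#3 0x97→b9/s1 VC-HIT; vc=[13]
#4 0x92→b9/s1 L1-HIT; vc=[13]
#5 0x91→b9/s1 L1-HIT; vc=[13]
#6 0xd5→b13/s1 VC-HIT; vc=[9]
#7 0xd6→b13/s1 L1-HIT; vc=[9]
#8 0x96→b9/s1 VC-HIT; vc=[13]
#9 0xd7→b13/s1 VC-HIT; vc=[9]
#10 0x9b→b9/s1 VC-HIT; vc=[13]

OUTCOME = VC-HIT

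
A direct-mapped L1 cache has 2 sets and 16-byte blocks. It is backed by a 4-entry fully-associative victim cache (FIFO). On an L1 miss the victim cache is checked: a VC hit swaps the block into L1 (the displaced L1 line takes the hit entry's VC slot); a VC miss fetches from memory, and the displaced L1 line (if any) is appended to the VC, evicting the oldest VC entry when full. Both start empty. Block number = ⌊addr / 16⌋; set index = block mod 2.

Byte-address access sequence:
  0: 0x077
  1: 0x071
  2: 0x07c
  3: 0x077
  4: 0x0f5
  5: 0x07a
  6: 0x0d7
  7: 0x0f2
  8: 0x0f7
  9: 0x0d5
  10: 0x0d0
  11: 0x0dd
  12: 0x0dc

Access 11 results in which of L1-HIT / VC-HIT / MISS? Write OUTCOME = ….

0: 0x77 (blk 7, set 1) → MISS  vc=[]
1: 0x71 (blk 7, set 1) → L1-HIT  vc=[]
2: 0x7c (blk 7, set 1) → L1-HIT  vc=[]
3: 0x77 (blk 7, set 1) → L1-HIT  vc=[]
4: 0xf5 (blk 15, set 1) → MISS  vc=[7]
5: 0x7a (blk 7, set 1) → VC-HIT  vc=[15]
6: 0xd7 (blk 13, set 1) → MISS  vc=[15, 7]
7: 0xf2 (blk 15, set 1) → VC-HIT  vc=[13, 7]
8: 0xf7 (blk 15, set 1) → L1-HIT  vc=[13, 7]
9: 0xd5 (blk 13, set 1) → VC-HIT  vc=[15, 7]
10: 0xd0 (blk 13, set 1) → L1-HIT  vc=[15, 7]
11: 0xdd (blk 13, set 1) → L1-HIT  vc=[15, 7]
12: 0xdc (blk 13, set 1) → L1-HIT  vc=[15, 7]

OUTCOME = L1-HIT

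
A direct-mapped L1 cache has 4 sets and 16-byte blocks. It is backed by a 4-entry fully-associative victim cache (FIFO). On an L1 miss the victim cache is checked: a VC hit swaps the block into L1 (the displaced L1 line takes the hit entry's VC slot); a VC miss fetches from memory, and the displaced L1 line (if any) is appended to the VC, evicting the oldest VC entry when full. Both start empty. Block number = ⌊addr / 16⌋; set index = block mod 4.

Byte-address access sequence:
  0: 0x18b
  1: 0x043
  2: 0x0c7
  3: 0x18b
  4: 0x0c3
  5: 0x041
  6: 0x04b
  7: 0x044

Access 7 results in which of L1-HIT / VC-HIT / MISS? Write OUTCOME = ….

0: 0x18b (blk 24, set 0) → MISS  vc=[]
1: 0x43 (blk 4, set 0) → MISS  vc=[24]
2: 0xc7 (blk 12, set 0) → MISS  vc=[24, 4]
3: 0x18b (blk 24, set 0) → VC-HIT  vc=[12, 4]
4: 0xc3 (blk 12, set 0) → VC-HIT  vc=[24, 4]
5: 0x41 (blk 4, set 0) → VC-HIT  vc=[24, 12]
6: 0x4b (blk 4, set 0) → L1-HIT  vc=[24, 12]
7: 0x44 (blk 4, set 0) → L1-HIT  vc=[24, 12]

OUTCOME = L1-HIT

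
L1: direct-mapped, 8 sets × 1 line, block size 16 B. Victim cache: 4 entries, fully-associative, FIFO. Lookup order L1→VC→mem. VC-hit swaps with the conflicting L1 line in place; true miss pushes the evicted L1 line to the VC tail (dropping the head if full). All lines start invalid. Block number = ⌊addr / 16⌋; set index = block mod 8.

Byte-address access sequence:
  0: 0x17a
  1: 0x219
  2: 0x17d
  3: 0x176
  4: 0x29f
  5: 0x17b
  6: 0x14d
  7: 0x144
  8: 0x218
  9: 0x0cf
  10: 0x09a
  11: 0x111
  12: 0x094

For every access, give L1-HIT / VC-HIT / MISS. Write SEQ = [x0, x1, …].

SEQ = [MISS, MISS, L1-HIT, L1-HIT, MISS, L1-HIT, MISS, L1-HIT, VC-HIT, MISS, MISS, MISS, VC-HIT]

#0 0x17a→b23/s7 MISS; vc=[]
#1 0x219→b33/s1 MISS; vc=[]
#2 0x17d→b23/s7 L1-HIT; vc=[]
#3 0x176→b23/s7 L1-HIT; vc=[]
#4 0x29f→b41/s1 MISS; vc=[33]
#5 0x17b→b23/s7 L1-HIT; vc=[33]
#6 0x14d→b20/s4 MISS; vc=[33]
#7 0x144→b20/s4 L1-HIT; vc=[33]
#8 0x218→b33/s1 VC-HIT; vc=[41]
#9 0xcf→b12/s4 MISS; vc=[41,20]
#10 0x9a→b9/s1 MISS; vc=[41,20,33]
#11 0x111→b17/s1 MISS; vc=[41,20,33,9]
#12 0x94→b9/s1 VC-HIT; vc=[41,20,33,17]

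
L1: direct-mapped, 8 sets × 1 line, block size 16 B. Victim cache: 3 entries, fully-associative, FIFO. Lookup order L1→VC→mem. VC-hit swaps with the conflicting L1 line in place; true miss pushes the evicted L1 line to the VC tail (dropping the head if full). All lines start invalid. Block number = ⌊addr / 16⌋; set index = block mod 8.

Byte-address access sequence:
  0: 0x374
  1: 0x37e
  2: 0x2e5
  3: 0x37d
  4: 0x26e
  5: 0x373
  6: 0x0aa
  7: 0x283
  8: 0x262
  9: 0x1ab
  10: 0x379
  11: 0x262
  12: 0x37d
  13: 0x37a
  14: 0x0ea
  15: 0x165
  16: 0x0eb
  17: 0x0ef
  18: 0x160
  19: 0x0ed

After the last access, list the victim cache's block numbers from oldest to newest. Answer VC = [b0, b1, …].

VC = [10, 38, 22]

#0 0x374→b55/s7 MISS; vc=[]
#1 0x37e→b55/s7 L1-HIT; vc=[]
#2 0x2e5→b46/s6 MISS; vc=[]
#3 0x37d→b55/s7 L1-HIT; vc=[]
#4 0x26e→b38/s6 MISS; vc=[46]
#5 0x373→b55/s7 L1-HIT; vc=[46]
#6 0xaa→b10/s2 MISS; vc=[46]
#7 0x283→b40/s0 MISS; vc=[46]
#8 0x262→b38/s6 L1-HIT; vc=[46]
#9 0x1ab→b26/s2 MISS; vc=[46,10]
#10 0x379→b55/s7 L1-HIT; vc=[46,10]
#11 0x262→b38/s6 L1-HIT; vc=[46,10]
#12 0x37d→b55/s7 L1-HIT; vc=[46,10]
#13 0x37a→b55/s7 L1-HIT; vc=[46,10]
#14 0xea→b14/s6 MISS; vc=[46,10,38]
#15 0x165→b22/s6 MISS; vc=[10,38,14]
#16 0xeb→b14/s6 VC-HIT; vc=[10,38,22]
#17 0xef→b14/s6 L1-HIT; vc=[10,38,22]
#18 0x160→b22/s6 VC-HIT; vc=[10,38,14]
#19 0xed→b14/s6 VC-HIT; vc=[10,38,22]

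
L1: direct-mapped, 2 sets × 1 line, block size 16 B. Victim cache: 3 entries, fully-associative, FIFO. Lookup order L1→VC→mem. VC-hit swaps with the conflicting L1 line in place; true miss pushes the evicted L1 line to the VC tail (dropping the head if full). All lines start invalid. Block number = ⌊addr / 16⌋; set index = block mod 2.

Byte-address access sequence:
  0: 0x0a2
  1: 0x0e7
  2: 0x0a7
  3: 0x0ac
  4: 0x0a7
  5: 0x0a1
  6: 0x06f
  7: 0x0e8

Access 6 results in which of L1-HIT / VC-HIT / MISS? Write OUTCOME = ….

#0 0xa2→b10/s0 MISS; vc=[]
#1 0xe7→b14/s0 MISS; vc=[10]
#2 0xa7→b10/s0 VC-HIT; vc=[14]
#3 0xac→b10/s0 L1-HIT; vc=[14]
#4 0xa7→b10/s0 L1-HIT; vc=[14]
#5 0xa1→b10/s0 L1-HIT; vc=[14]
#6 0x6f→b6/s0 MISS; vc=[14,10]
#7 0xe8→b14/s0 VC-HIT; vc=[6,10]

OUTCOME = MISS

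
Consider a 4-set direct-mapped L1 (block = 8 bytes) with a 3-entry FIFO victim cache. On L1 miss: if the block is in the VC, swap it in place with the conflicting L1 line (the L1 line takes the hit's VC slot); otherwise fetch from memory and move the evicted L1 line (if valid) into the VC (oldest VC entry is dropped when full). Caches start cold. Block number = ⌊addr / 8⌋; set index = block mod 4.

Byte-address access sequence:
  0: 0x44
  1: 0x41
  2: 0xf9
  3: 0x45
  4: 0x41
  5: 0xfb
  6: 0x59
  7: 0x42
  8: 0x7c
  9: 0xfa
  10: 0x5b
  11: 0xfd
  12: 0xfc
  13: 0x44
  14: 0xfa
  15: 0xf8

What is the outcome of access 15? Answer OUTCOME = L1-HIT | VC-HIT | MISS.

0: 0x44 (blk 8, set 0) → MISS  vc=[]
1: 0x41 (blk 8, set 0) → L1-HIT  vc=[]
2: 0xf9 (blk 31, set 3) → MISS  vc=[]
3: 0x45 (blk 8, set 0) → L1-HIT  vc=[]
4: 0x41 (blk 8, set 0) → L1-HIT  vc=[]
5: 0xfb (blk 31, set 3) → L1-HIT  vc=[]
6: 0x59 (blk 11, set 3) → MISS  vc=[31]
7: 0x42 (blk 8, set 0) → L1-HIT  vc=[31]
8: 0x7c (blk 15, set 3) → MISS  vc=[31, 11]
9: 0xfa (blk 31, set 3) → VC-HIT  vc=[15, 11]
10: 0x5b (blk 11, set 3) → VC-HIT  vc=[15, 31]
11: 0xfd (blk 31, set 3) → VC-HIT  vc=[15, 11]
12: 0xfc (blk 31, set 3) → L1-HIT  vc=[15, 11]
13: 0x44 (blk 8, set 0) → L1-HIT  vc=[15, 11]
14: 0xfa (blk 31, set 3) → L1-HIT  vc=[15, 11]
15: 0xf8 (blk 31, set 3) → L1-HIT  vc=[15, 11]

OUTCOME = L1-HIT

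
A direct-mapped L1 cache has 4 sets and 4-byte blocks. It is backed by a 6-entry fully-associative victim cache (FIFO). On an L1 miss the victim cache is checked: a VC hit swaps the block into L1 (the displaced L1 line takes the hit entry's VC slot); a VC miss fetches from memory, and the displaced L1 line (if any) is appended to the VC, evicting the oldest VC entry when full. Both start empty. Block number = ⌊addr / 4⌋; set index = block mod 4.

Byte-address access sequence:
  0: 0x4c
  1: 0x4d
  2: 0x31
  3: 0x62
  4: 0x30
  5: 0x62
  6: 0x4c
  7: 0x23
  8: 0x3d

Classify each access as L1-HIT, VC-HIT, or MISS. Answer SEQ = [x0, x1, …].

0: 0x4c (blk 19, set 3) → MISS  vc=[]
1: 0x4d (blk 19, set 3) → L1-HIT  vc=[]
2: 0x31 (blk 12, set 0) → MISS  vc=[]
3: 0x62 (blk 24, set 0) → MISS  vc=[12]
4: 0x30 (blk 12, set 0) → VC-HIT  vc=[24]
5: 0x62 (blk 24, set 0) → VC-HIT  vc=[12]
6: 0x4c (blk 19, set 3) → L1-HIT  vc=[12]
7: 0x23 (blk 8, set 0) → MISS  vc=[12, 24]
8: 0x3d (blk 15, set 3) → MISS  vc=[12, 24, 19]

SEQ = [MISS, L1-HIT, MISS, MISS, VC-HIT, VC-HIT, L1-HIT, MISS, MISS]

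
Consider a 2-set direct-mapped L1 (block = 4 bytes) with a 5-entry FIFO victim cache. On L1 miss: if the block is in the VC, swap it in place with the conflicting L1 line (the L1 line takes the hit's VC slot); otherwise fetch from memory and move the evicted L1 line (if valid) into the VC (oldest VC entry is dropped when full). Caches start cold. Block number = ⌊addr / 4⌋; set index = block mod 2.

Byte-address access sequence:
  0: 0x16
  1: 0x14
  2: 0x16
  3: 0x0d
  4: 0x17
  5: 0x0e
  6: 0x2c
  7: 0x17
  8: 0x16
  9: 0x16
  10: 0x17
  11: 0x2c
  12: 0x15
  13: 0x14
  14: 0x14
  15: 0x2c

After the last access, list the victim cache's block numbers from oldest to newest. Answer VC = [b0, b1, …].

VC = [5, 3]

  [0] addr=0x16 blk=5 s=1: MISS | VC []
  [1] addr=0x14 blk=5 s=1: L1-HIT | VC []
  [2] addr=0x16 blk=5 s=1: L1-HIT | VC []
  [3] addr=0xd blk=3 s=1: MISS | VC [5]
  [4] addr=0x17 blk=5 s=1: VC-HIT | VC [3]
  [5] addr=0xe blk=3 s=1: VC-HIT | VC [5]
  [6] addr=0x2c blk=11 s=1: MISS | VC [5, 3]
  [7] addr=0x17 blk=5 s=1: VC-HIT | VC [11, 3]
  [8] addr=0x16 blk=5 s=1: L1-HIT | VC [11, 3]
  [9] addr=0x16 blk=5 s=1: L1-HIT | VC [11, 3]
  [10] addr=0x17 blk=5 s=1: L1-HIT | VC [11, 3]
  [11] addr=0x2c blk=11 s=1: VC-HIT | VC [5, 3]
  [12] addr=0x15 blk=5 s=1: VC-HIT | VC [11, 3]
  [13] addr=0x14 blk=5 s=1: L1-HIT | VC [11, 3]
  [14] addr=0x14 blk=5 s=1: L1-HIT | VC [11, 3]
  [15] addr=0x2c blk=11 s=1: VC-HIT | VC [5, 3]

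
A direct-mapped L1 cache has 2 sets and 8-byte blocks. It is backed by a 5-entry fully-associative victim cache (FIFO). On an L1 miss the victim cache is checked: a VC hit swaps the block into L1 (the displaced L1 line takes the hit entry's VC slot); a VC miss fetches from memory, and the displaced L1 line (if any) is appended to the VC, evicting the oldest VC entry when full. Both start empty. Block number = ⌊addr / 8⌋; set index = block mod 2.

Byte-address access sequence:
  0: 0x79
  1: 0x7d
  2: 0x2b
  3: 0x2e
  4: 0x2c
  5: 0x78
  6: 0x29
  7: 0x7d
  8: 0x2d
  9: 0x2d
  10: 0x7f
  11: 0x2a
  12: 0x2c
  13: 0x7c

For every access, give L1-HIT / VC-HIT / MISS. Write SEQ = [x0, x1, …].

  [0] addr=0x79 blk=15 s=1: MISS | VC []
  [1] addr=0x7d blk=15 s=1: L1-HIT | VC []
  [2] addr=0x2b blk=5 s=1: MISS | VC [15]
  [3] addr=0x2e blk=5 s=1: L1-HIT | VC [15]
  [4] addr=0x2c blk=5 s=1: L1-HIT | VC [15]
  [5] addr=0x78 blk=15 s=1: VC-HIT | VC [5]
  [6] addr=0x29 blk=5 s=1: VC-HIT | VC [15]
  [7] addr=0x7d blk=15 s=1: VC-HIT | VC [5]
  [8] addr=0x2d blk=5 s=1: VC-HIT | VC [15]
  [9] addr=0x2d blk=5 s=1: L1-HIT | VC [15]
  [10] addr=0x7f blk=15 s=1: VC-HIT | VC [5]
  [11] addr=0x2a blk=5 s=1: VC-HIT | VC [15]
  [12] addr=0x2c blk=5 s=1: L1-HIT | VC [15]
  [13] addr=0x7c blk=15 s=1: VC-HIT | VC [5]

SEQ = [MISS, L1-HIT, MISS, L1-HIT, L1-HIT, VC-HIT, VC-HIT, VC-HIT, VC-HIT, L1-HIT, VC-HIT, VC-HIT, L1-HIT, VC-HIT]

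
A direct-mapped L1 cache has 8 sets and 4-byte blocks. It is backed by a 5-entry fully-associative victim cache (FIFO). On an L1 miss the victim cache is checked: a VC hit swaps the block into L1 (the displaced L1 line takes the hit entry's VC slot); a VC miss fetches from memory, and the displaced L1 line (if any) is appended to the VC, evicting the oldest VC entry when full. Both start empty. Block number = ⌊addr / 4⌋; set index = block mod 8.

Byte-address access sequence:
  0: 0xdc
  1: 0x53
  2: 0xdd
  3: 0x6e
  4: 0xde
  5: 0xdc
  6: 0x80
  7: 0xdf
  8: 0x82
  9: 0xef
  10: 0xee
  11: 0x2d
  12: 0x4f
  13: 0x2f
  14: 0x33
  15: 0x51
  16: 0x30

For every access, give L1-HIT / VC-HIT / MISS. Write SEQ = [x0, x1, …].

0: 0xdc (blk 55, set 7) → MISS  vc=[]
1: 0x53 (blk 20, set 4) → MISS  vc=[]
2: 0xdd (blk 55, set 7) → L1-HIT  vc=[]
3: 0x6e (blk 27, set 3) → MISS  vc=[]
4: 0xde (blk 55, set 7) → L1-HIT  vc=[]
5: 0xdc (blk 55, set 7) → L1-HIT  vc=[]
6: 0x80 (blk 32, set 0) → MISS  vc=[]
7: 0xdf (blk 55, set 7) → L1-HIT  vc=[]
8: 0x82 (blk 32, set 0) → L1-HIT  vc=[]
9: 0xef (blk 59, set 3) → MISS  vc=[27]
10: 0xee (blk 59, set 3) → L1-HIT  vc=[27]
11: 0x2d (blk 11, set 3) → MISS  vc=[27, 59]
12: 0x4f (blk 19, set 3) → MISS  vc=[27, 59, 11]
13: 0x2f (blk 11, set 3) → VC-HIT  vc=[27, 59, 19]
14: 0x33 (blk 12, set 4) → MISS  vc=[27, 59, 19, 20]
15: 0x51 (blk 20, set 4) → VC-HIT  vc=[27, 59, 19, 12]
16: 0x30 (blk 12, set 4) → VC-HIT  vc=[27, 59, 19, 20]

SEQ = [MISS, MISS, L1-HIT, MISS, L1-HIT, L1-HIT, MISS, L1-HIT, L1-HIT, MISS, L1-HIT, MISS, MISS, VC-HIT, MISS, VC-HIT, VC-HIT]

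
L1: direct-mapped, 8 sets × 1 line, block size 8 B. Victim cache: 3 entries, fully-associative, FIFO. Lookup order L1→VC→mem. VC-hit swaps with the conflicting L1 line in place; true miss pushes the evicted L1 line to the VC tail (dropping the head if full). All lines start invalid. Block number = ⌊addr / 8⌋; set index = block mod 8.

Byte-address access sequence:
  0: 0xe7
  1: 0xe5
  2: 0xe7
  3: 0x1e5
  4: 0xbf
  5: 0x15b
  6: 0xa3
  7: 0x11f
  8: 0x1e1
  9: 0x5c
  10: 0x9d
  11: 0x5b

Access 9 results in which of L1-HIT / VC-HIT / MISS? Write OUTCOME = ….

  [0] addr=0xe7 blk=28 s=4: MISS | VC []
  [1] addr=0xe5 blk=28 s=4: L1-HIT | VC []
  [2] addr=0xe7 blk=28 s=4: L1-HIT | VC []
  [3] addr=0x1e5 blk=60 s=4: MISS | VC [28]
  [4] addr=0xbf blk=23 s=7: MISS | VC [28]
  [5] addr=0x15b blk=43 s=3: MISS | VC [28]
  [6] addr=0xa3 blk=20 s=4: MISS | VC [28, 60]
  [7] addr=0x11f blk=35 s=3: MISS | VC [28, 60, 43]
  [8] addr=0x1e1 blk=60 s=4: VC-HIT | VC [28, 20, 43]
  [9] addr=0x5c blk=11 s=3: MISS | VC [20, 43, 35]
  [10] addr=0x9d blk=19 s=3: MISS | VC [43, 35, 11]
  [11] addr=0x5b blk=11 s=3: VC-HIT | VC [43, 35, 19]

OUTCOME = MISS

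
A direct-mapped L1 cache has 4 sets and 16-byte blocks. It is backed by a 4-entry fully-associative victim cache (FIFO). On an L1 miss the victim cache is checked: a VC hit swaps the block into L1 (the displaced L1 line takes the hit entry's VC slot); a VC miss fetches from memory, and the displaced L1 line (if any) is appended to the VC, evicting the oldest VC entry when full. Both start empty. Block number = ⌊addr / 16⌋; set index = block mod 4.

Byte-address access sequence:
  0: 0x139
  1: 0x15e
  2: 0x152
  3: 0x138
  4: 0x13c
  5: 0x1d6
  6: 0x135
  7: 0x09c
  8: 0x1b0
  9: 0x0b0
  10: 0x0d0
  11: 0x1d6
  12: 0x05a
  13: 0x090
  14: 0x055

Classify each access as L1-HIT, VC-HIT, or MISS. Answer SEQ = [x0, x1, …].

  [0] addr=0x139 blk=19 s=3: MISS | VC []
  [1] addr=0x15e blk=21 s=1: MISS | VC []
  [2] addr=0x152 blk=21 s=1: L1-HIT | VC []
  [3] addr=0x138 blk=19 s=3: L1-HIT | VC []
  [4] addr=0x13c blk=19 s=3: L1-HIT | VC []
  [5] addr=0x1d6 blk=29 s=1: MISS | VC [21]
  [6] addr=0x135 blk=19 s=3: L1-HIT | VC [21]
  [7] addr=0x9c blk=9 s=1: MISS | VC [21, 29]
  [8] addr=0x1b0 blk=27 s=3: MISS | VC [21, 29, 19]
  [9] addr=0xb0 blk=11 s=3: MISS | VC [21, 29, 19, 27]
  [10] addr=0xd0 blk=13 s=1: MISS | VC [29, 19, 27, 9]
  [11] addr=0x1d6 blk=29 s=1: VC-HIT | VC [13, 19, 27, 9]
  [12] addr=0x5a blk=5 s=1: MISS | VC [19, 27, 9, 29]
  [13] addr=0x90 blk=9 s=1: VC-HIT | VC [19, 27, 5, 29]
  [14] addr=0x55 blk=5 s=1: VC-HIT | VC [19, 27, 9, 29]

SEQ = [MISS, MISS, L1-HIT, L1-HIT, L1-HIT, MISS, L1-HIT, MISS, MISS, MISS, MISS, VC-HIT, MISS, VC-HIT, VC-HIT]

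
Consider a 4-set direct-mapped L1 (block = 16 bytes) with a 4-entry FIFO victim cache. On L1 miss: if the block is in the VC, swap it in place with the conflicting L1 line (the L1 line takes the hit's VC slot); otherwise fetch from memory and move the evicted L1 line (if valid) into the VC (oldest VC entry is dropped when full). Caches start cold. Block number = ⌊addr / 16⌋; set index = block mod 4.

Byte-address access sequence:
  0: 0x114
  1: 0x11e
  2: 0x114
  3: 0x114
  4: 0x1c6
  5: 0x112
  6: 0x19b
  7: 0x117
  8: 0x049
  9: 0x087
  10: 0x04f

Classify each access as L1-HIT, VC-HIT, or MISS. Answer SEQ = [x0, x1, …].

0: 0x114 (blk 17, set 1) → MISS  vc=[]
1: 0x11e (blk 17, set 1) → L1-HIT  vc=[]
2: 0x114 (blk 17, set 1) → L1-HIT  vc=[]
3: 0x114 (blk 17, set 1) → L1-HIT  vc=[]
4: 0x1c6 (blk 28, set 0) → MISS  vc=[]
5: 0x112 (blk 17, set 1) → L1-HIT  vc=[]
6: 0x19b (blk 25, set 1) → MISS  vc=[17]
7: 0x117 (blk 17, set 1) → VC-HIT  vc=[25]
8: 0x49 (blk 4, set 0) → MISS  vc=[25, 28]
9: 0x87 (blk 8, set 0) → MISS  vc=[25, 28, 4]
10: 0x4f (blk 4, set 0) → VC-HIT  vc=[25, 28, 8]

SEQ = [MISS, L1-HIT, L1-HIT, L1-HIT, MISS, L1-HIT, MISS, VC-HIT, MISS, MISS, VC-HIT]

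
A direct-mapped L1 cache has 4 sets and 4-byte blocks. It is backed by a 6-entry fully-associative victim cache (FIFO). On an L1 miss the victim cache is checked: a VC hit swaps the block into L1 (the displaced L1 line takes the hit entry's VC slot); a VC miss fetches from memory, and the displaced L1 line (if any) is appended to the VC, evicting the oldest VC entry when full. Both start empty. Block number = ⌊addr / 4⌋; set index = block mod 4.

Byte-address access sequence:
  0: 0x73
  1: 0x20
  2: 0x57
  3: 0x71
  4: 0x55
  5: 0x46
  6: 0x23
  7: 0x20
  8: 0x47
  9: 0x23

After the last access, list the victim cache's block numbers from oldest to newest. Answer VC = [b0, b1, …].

  [0] addr=0x73 blk=28 s=0: MISS | VC []
  [1] addr=0x20 blk=8 s=0: MISS | VC [28]
  [2] addr=0x57 blk=21 s=1: MISS | VC [28]
  [3] addr=0x71 blk=28 s=0: VC-HIT | VC [8]
  [4] addr=0x55 blk=21 s=1: L1-HIT | VC [8]
  [5] addr=0x46 blk=17 s=1: MISS | VC [8, 21]
  [6] addr=0x23 blk=8 s=0: VC-HIT | VC [28, 21]
  [7] addr=0x20 blk=8 s=0: L1-HIT | VC [28, 21]
  [8] addr=0x47 blk=17 s=1: L1-HIT | VC [28, 21]
  [9] addr=0x23 blk=8 s=0: L1-HIT | VC [28, 21]

VC = [28, 21]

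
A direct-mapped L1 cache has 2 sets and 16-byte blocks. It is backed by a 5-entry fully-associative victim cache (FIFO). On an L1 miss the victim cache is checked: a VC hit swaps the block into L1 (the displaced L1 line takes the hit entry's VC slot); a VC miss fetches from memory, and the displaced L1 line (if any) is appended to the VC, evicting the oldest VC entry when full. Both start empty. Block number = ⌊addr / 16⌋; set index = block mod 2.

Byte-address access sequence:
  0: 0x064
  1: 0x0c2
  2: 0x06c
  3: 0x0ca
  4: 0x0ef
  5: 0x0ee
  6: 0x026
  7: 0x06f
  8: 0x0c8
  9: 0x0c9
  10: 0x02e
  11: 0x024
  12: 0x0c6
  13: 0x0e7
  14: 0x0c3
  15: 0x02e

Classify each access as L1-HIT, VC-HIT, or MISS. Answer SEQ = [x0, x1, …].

SEQ = [MISS, MISS, VC-HIT, VC-HIT, MISS, L1-HIT, MISS, VC-HIT, VC-HIT, L1-HIT, VC-HIT, L1-HIT, VC-HIT, VC-HIT, VC-HIT, VC-HIT]

0: 0x64 (blk 6, set 0) → MISS  vc=[]
1: 0xc2 (blk 12, set 0) → MISS  vc=[6]
2: 0x6c (blk 6, set 0) → VC-HIT  vc=[12]
3: 0xca (blk 12, set 0) → VC-HIT  vc=[6]
4: 0xef (blk 14, set 0) → MISS  vc=[6, 12]
5: 0xee (blk 14, set 0) → L1-HIT  vc=[6, 12]
6: 0x26 (blk 2, set 0) → MISS  vc=[6, 12, 14]
7: 0x6f (blk 6, set 0) → VC-HIT  vc=[2, 12, 14]
8: 0xc8 (blk 12, set 0) → VC-HIT  vc=[2, 6, 14]
9: 0xc9 (blk 12, set 0) → L1-HIT  vc=[2, 6, 14]
10: 0x2e (blk 2, set 0) → VC-HIT  vc=[12, 6, 14]
11: 0x24 (blk 2, set 0) → L1-HIT  vc=[12, 6, 14]
12: 0xc6 (blk 12, set 0) → VC-HIT  vc=[2, 6, 14]
13: 0xe7 (blk 14, set 0) → VC-HIT  vc=[2, 6, 12]
14: 0xc3 (blk 12, set 0) → VC-HIT  vc=[2, 6, 14]
15: 0x2e (blk 2, set 0) → VC-HIT  vc=[12, 6, 14]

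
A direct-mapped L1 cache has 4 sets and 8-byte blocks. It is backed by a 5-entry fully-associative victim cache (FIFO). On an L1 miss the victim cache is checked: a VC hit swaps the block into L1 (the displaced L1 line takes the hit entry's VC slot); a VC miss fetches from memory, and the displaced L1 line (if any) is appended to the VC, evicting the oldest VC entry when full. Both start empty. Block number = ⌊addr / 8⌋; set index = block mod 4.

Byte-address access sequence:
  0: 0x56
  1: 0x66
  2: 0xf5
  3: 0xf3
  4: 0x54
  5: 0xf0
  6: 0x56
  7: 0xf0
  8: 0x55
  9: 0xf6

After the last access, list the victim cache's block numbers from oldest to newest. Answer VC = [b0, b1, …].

VC = [10]

  [0] addr=0x56 blk=10 s=2: MISS | VC []
  [1] addr=0x66 blk=12 s=0: MISS | VC []
  [2] addr=0xf5 blk=30 s=2: MISS | VC [10]
  [3] addr=0xf3 blk=30 s=2: L1-HIT | VC [10]
  [4] addr=0x54 blk=10 s=2: VC-HIT | VC [30]
  [5] addr=0xf0 blk=30 s=2: VC-HIT | VC [10]
  [6] addr=0x56 blk=10 s=2: VC-HIT | VC [30]
  [7] addr=0xf0 blk=30 s=2: VC-HIT | VC [10]
  [8] addr=0x55 blk=10 s=2: VC-HIT | VC [30]
  [9] addr=0xf6 blk=30 s=2: VC-HIT | VC [10]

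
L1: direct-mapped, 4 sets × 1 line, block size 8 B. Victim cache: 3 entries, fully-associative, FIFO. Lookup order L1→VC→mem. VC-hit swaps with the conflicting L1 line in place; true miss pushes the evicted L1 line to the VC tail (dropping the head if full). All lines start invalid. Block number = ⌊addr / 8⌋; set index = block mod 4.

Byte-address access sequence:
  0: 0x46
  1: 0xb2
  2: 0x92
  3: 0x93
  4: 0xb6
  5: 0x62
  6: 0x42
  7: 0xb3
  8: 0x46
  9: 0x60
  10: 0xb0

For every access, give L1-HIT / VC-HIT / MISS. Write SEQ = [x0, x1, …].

SEQ = [MISS, MISS, MISS, L1-HIT, VC-HIT, MISS, VC-HIT, L1-HIT, L1-HIT, VC-HIT, L1-HIT]

  [0] addr=0x46 blk=8 s=0: MISS | VC []
  [1] addr=0xb2 blk=22 s=2: MISS | VC []
  [2] addr=0x92 blk=18 s=2: MISS | VC [22]
  [3] addr=0x93 blk=18 s=2: L1-HIT | VC [22]
  [4] addr=0xb6 blk=22 s=2: VC-HIT | VC [18]
  [5] addr=0x62 blk=12 s=0: MISS | VC [18, 8]
  [6] addr=0x42 blk=8 s=0: VC-HIT | VC [18, 12]
  [7] addr=0xb3 blk=22 s=2: L1-HIT | VC [18, 12]
  [8] addr=0x46 blk=8 s=0: L1-HIT | VC [18, 12]
  [9] addr=0x60 blk=12 s=0: VC-HIT | VC [18, 8]
  [10] addr=0xb0 blk=22 s=2: L1-HIT | VC [18, 8]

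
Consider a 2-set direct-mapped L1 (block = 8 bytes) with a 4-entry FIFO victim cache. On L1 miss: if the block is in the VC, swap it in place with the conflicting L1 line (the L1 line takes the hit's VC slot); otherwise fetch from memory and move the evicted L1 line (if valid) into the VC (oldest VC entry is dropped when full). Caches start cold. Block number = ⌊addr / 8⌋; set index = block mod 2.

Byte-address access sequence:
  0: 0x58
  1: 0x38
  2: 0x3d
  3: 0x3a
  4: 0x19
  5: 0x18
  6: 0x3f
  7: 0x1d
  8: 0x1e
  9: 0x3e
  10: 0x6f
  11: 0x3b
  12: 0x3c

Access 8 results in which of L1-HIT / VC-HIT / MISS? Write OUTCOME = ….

0: 0x58 (blk 11, set 1) → MISS  vc=[]
1: 0x38 (blk 7, set 1) → MISS  vc=[11]
2: 0x3d (blk 7, set 1) → L1-HIT  vc=[11]
3: 0x3a (blk 7, set 1) → L1-HIT  vc=[11]
4: 0x19 (blk 3, set 1) → MISS  vc=[11, 7]
5: 0x18 (blk 3, set 1) → L1-HIT  vc=[11, 7]
6: 0x3f (blk 7, set 1) → VC-HIT  vc=[11, 3]
7: 0x1d (blk 3, set 1) → VC-HIT  vc=[11, 7]
8: 0x1e (blk 3, set 1) → L1-HIT  vc=[11, 7]
9: 0x3e (blk 7, set 1) → VC-HIT  vc=[11, 3]
10: 0x6f (blk 13, set 1) → MISS  vc=[11, 3, 7]
11: 0x3b (blk 7, set 1) → VC-HIT  vc=[11, 3, 13]
12: 0x3c (blk 7, set 1) → L1-HIT  vc=[11, 3, 13]

OUTCOME = L1-HIT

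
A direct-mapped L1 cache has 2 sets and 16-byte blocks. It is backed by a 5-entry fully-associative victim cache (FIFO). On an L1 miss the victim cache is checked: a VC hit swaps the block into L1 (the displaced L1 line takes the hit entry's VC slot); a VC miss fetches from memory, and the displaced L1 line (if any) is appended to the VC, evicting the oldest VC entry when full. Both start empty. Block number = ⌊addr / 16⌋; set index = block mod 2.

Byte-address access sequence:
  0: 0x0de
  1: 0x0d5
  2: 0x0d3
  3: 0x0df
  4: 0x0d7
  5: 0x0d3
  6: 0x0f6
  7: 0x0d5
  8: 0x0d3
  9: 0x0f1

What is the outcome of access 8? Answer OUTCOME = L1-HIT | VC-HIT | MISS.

#0 0xde→b13/s1 MISS; vc=[]
#1 0xd5→b13/s1 L1-HIT; vc=[]
#2 0xd3→b13/s1 L1-HIT; vc=[]
#3 0xdf→b13/s1 L1-HIT; vc=[]
#4 0xd7→b13/s1 L1-HIT; vc=[]
#5 0xd3→b13/s1 L1-HIT; vc=[]
#6 0xf6→b15/s1 MISS; vc=[13]
#7 0xd5→b13/s1 VC-HIT; vc=[15]
#8 0xd3→b13/s1 L1-HIT; vc=[15]
#9 0xf1→b15/s1 VC-HIT; vc=[13]

OUTCOME = L1-HIT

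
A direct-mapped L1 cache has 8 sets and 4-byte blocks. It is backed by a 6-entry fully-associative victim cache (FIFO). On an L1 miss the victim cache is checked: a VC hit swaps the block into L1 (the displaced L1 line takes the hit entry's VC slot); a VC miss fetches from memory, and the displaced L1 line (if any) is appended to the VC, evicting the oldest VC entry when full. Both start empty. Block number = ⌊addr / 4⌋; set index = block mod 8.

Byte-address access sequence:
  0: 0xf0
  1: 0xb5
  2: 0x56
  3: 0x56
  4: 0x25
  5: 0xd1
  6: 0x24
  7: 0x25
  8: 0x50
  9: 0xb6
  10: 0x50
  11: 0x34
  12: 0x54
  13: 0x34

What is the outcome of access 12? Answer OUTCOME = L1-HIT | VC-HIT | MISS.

  [0] addr=0xf0 blk=60 s=4: MISS | VC []
  [1] addr=0xb5 blk=45 s=5: MISS | VC []
  [2] addr=0x56 blk=21 s=5: MISS | VC [45]
  [3] addr=0x56 blk=21 s=5: L1-HIT | VC [45]
  [4] addr=0x25 blk=9 s=1: MISS | VC [45]
  [5] addr=0xd1 blk=52 s=4: MISS | VC [45, 60]
  [6] addr=0x24 blk=9 s=1: L1-HIT | VC [45, 60]
  [7] addr=0x25 blk=9 s=1: L1-HIT | VC [45, 60]
  [8] addr=0x50 blk=20 s=4: MISS | VC [45, 60, 52]
  [9] addr=0xb6 blk=45 s=5: VC-HIT | VC [21, 60, 52]
  [10] addr=0x50 blk=20 s=4: L1-HIT | VC [21, 60, 52]
  [11] addr=0x34 blk=13 s=5: MISS | VC [21, 60, 52, 45]
  [12] addr=0x54 blk=21 s=5: VC-HIT | VC [13, 60, 52, 45]
  [13] addr=0x34 blk=13 s=5: VC-HIT | VC [21, 60, 52, 45]

OUTCOME = VC-HIT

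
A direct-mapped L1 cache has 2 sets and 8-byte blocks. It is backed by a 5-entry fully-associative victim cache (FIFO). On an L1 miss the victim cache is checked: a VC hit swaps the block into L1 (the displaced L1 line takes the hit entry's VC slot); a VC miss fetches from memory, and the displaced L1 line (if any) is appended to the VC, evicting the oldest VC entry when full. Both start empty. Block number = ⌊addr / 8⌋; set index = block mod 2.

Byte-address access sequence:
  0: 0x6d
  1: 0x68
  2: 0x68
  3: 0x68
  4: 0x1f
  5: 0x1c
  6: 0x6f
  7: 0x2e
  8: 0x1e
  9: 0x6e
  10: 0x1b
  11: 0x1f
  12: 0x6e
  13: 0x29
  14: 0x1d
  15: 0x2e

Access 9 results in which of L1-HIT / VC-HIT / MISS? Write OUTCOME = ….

0: 0x6d (blk 13, set 1) → MISS  vc=[]
1: 0x68 (blk 13, set 1) → L1-HIT  vc=[]
2: 0x68 (blk 13, set 1) → L1-HIT  vc=[]
3: 0x68 (blk 13, set 1) → L1-HIT  vc=[]
4: 0x1f (blk 3, set 1) → MISS  vc=[13]
5: 0x1c (blk 3, set 1) → L1-HIT  vc=[13]
6: 0x6f (blk 13, set 1) → VC-HIT  vc=[3]
7: 0x2e (blk 5, set 1) → MISS  vc=[3, 13]
8: 0x1e (blk 3, set 1) → VC-HIT  vc=[5, 13]
9: 0x6e (blk 13, set 1) → VC-HIT  vc=[5, 3]
10: 0x1b (blk 3, set 1) → VC-HIT  vc=[5, 13]
11: 0x1f (blk 3, set 1) → L1-HIT  vc=[5, 13]
12: 0x6e (blk 13, set 1) → VC-HIT  vc=[5, 3]
13: 0x29 (blk 5, set 1) → VC-HIT  vc=[13, 3]
14: 0x1d (blk 3, set 1) → VC-HIT  vc=[13, 5]
15: 0x2e (blk 5, set 1) → VC-HIT  vc=[13, 3]

OUTCOME = VC-HIT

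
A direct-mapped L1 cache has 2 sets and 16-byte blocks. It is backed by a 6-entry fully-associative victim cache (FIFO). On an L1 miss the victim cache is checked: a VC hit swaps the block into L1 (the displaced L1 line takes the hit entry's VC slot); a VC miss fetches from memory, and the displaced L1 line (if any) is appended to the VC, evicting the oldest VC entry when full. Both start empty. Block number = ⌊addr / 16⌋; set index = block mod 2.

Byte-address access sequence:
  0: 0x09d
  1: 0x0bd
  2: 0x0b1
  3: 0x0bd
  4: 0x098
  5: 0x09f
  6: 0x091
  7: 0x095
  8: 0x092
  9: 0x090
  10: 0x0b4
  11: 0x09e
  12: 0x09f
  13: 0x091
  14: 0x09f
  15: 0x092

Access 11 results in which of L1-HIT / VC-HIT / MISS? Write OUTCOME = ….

OUTCOME = VC-HIT

  [0] addr=0x9d blk=9 s=1: MISS | VC []
  [1] addr=0xbd blk=11 s=1: MISS | VC [9]
  [2] addr=0xb1 blk=11 s=1: L1-HIT | VC [9]
  [3] addr=0xbd blk=11 s=1: L1-HIT | VC [9]
  [4] addr=0x98 blk=9 s=1: VC-HIT | VC [11]
  [5] addr=0x9f blk=9 s=1: L1-HIT | VC [11]
  [6] addr=0x91 blk=9 s=1: L1-HIT | VC [11]
  [7] addr=0x95 blk=9 s=1: L1-HIT | VC [11]
  [8] addr=0x92 blk=9 s=1: L1-HIT | VC [11]
  [9] addr=0x90 blk=9 s=1: L1-HIT | VC [11]
  [10] addr=0xb4 blk=11 s=1: VC-HIT | VC [9]
  [11] addr=0x9e blk=9 s=1: VC-HIT | VC [11]
  [12] addr=0x9f blk=9 s=1: L1-HIT | VC [11]
  [13] addr=0x91 blk=9 s=1: L1-HIT | VC [11]
  [14] addr=0x9f blk=9 s=1: L1-HIT | VC [11]
  [15] addr=0x92 blk=9 s=1: L1-HIT | VC [11]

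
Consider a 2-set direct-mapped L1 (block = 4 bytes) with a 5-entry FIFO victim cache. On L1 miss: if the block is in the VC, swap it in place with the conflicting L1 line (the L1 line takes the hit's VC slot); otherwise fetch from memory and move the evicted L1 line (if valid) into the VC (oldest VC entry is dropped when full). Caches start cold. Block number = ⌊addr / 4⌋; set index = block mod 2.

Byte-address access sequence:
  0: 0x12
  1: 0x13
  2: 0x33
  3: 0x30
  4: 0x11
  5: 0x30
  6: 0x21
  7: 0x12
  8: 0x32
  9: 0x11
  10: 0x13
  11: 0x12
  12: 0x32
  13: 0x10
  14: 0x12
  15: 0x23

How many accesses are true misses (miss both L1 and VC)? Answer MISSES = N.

  [0] addr=0x12 blk=4 s=0: MISS | VC []
  [1] addr=0x13 blk=4 s=0: L1-HIT | VC []
  [2] addr=0x33 blk=12 s=0: MISS | VC [4]
  [3] addr=0x30 blk=12 s=0: L1-HIT | VC [4]
  [4] addr=0x11 blk=4 s=0: VC-HIT | VC [12]
  [5] addr=0x30 blk=12 s=0: VC-HIT | VC [4]
  [6] addr=0x21 blk=8 s=0: MISS | VC [4, 12]
  [7] addr=0x12 blk=4 s=0: VC-HIT | VC [8, 12]
  [8] addr=0x32 blk=12 s=0: VC-HIT | VC [8, 4]
  [9] addr=0x11 blk=4 s=0: VC-HIT | VC [8, 12]
  [10] addr=0x13 blk=4 s=0: L1-HIT | VC [8, 12]
  [11] addr=0x12 blk=4 s=0: L1-HIT | VC [8, 12]
  [12] addr=0x32 blk=12 s=0: VC-HIT | VC [8, 4]
  [13] addr=0x10 blk=4 s=0: VC-HIT | VC [8, 12]
  [14] addr=0x12 blk=4 s=0: L1-HIT | VC [8, 12]
  [15] addr=0x23 blk=8 s=0: VC-HIT | VC [4, 12]

MISSES = 3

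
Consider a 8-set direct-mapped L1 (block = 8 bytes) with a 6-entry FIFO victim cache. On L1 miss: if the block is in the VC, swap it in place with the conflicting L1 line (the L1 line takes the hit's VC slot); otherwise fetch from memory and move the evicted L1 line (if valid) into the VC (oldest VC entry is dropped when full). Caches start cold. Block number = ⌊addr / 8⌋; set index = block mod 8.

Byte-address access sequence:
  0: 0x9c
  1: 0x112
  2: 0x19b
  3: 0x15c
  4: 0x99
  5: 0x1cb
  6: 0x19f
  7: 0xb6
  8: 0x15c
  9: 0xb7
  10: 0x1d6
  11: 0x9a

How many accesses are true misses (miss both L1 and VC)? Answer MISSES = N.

  [0] addr=0x9c blk=19 s=3: MISS | VC []
  [1] addr=0x112 blk=34 s=2: MISS | VC []
  [2] addr=0x19b blk=51 s=3: MISS | VC [19]
  [3] addr=0x15c blk=43 s=3: MISS | VC [19, 51]
  [4] addr=0x99 blk=19 s=3: VC-HIT | VC [43, 51]
  [5] addr=0x1cb blk=57 s=1: MISS | VC [43, 51]
  [6] addr=0x19f blk=51 s=3: VC-HIT | VC [43, 19]
  [7] addr=0xb6 blk=22 s=6: MISS | VC [43, 19]
  [8] addr=0x15c blk=43 s=3: VC-HIT | VC [51, 19]
  [9] addr=0xb7 blk=22 s=6: L1-HIT | VC [51, 19]
  [10] addr=0x1d6 blk=58 s=2: MISS | VC [51, 19, 34]
  [11] addr=0x9a blk=19 s=3: VC-HIT | VC [51, 43, 34]

MISSES = 7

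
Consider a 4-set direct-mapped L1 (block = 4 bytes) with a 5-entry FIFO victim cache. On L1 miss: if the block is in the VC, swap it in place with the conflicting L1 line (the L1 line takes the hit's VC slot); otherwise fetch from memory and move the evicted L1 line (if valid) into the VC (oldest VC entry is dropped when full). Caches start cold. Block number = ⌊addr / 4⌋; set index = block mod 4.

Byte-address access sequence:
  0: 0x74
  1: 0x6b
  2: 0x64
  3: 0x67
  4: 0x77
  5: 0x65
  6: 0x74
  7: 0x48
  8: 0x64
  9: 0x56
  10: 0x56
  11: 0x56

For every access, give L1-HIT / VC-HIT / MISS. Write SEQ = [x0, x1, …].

0: 0x74 (blk 29, set 1) → MISS  vc=[]
1: 0x6b (blk 26, set 2) → MISS  vc=[]
2: 0x64 (blk 25, set 1) → MISS  vc=[29]
3: 0x67 (blk 25, set 1) → L1-HIT  vc=[29]
4: 0x77 (blk 29, set 1) → VC-HIT  vc=[25]
5: 0x65 (blk 25, set 1) → VC-HIT  vc=[29]
6: 0x74 (blk 29, set 1) → VC-HIT  vc=[25]
7: 0x48 (blk 18, set 2) → MISS  vc=[25, 26]
8: 0x64 (blk 25, set 1) → VC-HIT  vc=[29, 26]
9: 0x56 (blk 21, set 1) → MISS  vc=[29, 26, 25]
10: 0x56 (blk 21, set 1) → L1-HIT  vc=[29, 26, 25]
11: 0x56 (blk 21, set 1) → L1-HIT  vc=[29, 26, 25]

SEQ = [MISS, MISS, MISS, L1-HIT, VC-HIT, VC-HIT, VC-HIT, MISS, VC-HIT, MISS, L1-HIT, L1-HIT]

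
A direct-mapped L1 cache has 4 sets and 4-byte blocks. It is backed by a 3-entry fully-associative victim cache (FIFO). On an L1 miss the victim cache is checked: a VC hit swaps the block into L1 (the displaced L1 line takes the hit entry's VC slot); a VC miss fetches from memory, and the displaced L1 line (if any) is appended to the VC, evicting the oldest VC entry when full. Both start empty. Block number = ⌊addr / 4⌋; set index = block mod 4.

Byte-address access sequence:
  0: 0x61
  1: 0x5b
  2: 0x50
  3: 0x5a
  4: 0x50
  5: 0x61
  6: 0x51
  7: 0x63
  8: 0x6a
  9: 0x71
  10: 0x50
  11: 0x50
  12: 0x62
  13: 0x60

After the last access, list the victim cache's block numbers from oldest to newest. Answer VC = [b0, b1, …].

#0 0x61→b24/s0 MISS; vc=[]
#1 0x5b→b22/s2 MISS; vc=[]
#2 0x50→b20/s0 MISS; vc=[24]
#3 0x5a→b22/s2 L1-HIT; vc=[24]
#4 0x50→b20/s0 L1-HIT; vc=[24]
#5 0x61→b24/s0 VC-HIT; vc=[20]
#6 0x51→b20/s0 VC-HIT; vc=[24]
#7 0x63→b24/s0 VC-HIT; vc=[20]
#8 0x6a→b26/s2 MISS; vc=[20,22]
#9 0x71→b28/s0 MISS; vc=[20,22,24]
#10 0x50→b20/s0 VC-HIT; vc=[28,22,24]
#11 0x50→b20/s0 L1-HIT; vc=[28,22,24]
#12 0x62→b24/s0 VC-HIT; vc=[28,22,20]
#13 0x60→b24/s0 L1-HIT; vc=[28,22,20]

VC = [28, 22, 20]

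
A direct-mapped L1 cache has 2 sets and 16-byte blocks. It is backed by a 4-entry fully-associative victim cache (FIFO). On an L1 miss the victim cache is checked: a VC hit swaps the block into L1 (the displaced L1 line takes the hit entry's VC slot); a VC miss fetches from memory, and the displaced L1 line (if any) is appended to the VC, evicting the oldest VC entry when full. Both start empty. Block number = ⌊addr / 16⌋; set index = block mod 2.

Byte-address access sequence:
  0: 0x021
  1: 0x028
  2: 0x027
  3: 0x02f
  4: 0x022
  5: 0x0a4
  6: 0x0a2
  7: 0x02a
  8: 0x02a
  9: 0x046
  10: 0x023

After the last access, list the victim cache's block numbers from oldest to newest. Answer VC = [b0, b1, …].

VC = [10, 4]

0: 0x21 (blk 2, set 0) → MISS  vc=[]
1: 0x28 (blk 2, set 0) → L1-HIT  vc=[]
2: 0x27 (blk 2, set 0) → L1-HIT  vc=[]
3: 0x2f (blk 2, set 0) → L1-HIT  vc=[]
4: 0x22 (blk 2, set 0) → L1-HIT  vc=[]
5: 0xa4 (blk 10, set 0) → MISS  vc=[2]
6: 0xa2 (blk 10, set 0) → L1-HIT  vc=[2]
7: 0x2a (blk 2, set 0) → VC-HIT  vc=[10]
8: 0x2a (blk 2, set 0) → L1-HIT  vc=[10]
9: 0x46 (blk 4, set 0) → MISS  vc=[10, 2]
10: 0x23 (blk 2, set 0) → VC-HIT  vc=[10, 4]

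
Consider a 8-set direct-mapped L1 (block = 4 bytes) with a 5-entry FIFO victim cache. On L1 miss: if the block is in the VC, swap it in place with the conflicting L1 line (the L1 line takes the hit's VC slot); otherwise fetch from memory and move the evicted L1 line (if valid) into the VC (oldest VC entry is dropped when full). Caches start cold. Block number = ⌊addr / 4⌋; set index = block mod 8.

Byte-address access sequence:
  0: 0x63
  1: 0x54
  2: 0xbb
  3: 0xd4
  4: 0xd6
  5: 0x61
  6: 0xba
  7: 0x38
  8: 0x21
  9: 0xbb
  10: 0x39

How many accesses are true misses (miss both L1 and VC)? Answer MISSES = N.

#0 0x63→b24/s0 MISS; vc=[]
#1 0x54→b21/s5 MISS; vc=[]
#2 0xbb→b46/s6 MISS; vc=[]
#3 0xd4→b53/s5 MISS; vc=[21]
#4 0xd6→b53/s5 L1-HIT; vc=[21]
#5 0x61→b24/s0 L1-HIT; vc=[21]
#6 0xba→b46/s6 L1-HIT; vc=[21]
#7 0x38→b14/s6 MISS; vc=[21,46]
#8 0x21→b8/s0 MISS; vc=[21,46,24]
#9 0xbb→b46/s6 VC-HIT; vc=[21,14,24]
#10 0x39→b14/s6 VC-HIT; vc=[21,46,24]

MISSES = 6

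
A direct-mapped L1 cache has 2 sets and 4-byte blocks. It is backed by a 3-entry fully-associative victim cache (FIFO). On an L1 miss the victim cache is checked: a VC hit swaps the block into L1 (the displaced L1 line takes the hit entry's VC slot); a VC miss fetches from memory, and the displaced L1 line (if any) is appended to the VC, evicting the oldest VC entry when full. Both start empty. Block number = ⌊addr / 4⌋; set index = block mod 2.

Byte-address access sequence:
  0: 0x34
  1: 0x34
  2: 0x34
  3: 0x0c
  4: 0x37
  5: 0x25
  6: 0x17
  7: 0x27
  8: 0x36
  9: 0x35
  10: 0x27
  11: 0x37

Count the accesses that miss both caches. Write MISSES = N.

#0 0x34→b13/s1 MISS; vc=[]
#1 0x34→b13/s1 L1-HIT; vc=[]
#2 0x34→b13/s1 L1-HIT; vc=[]
#3 0xc→b3/s1 MISS; vc=[13]
#4 0x37→b13/s1 VC-HIT; vc=[3]
#5 0x25→b9/s1 MISS; vc=[3,13]
#6 0x17→b5/s1 MISS; vc=[3,13,9]
#7 0x27→b9/s1 VC-HIT; vc=[3,13,5]
#8 0x36→b13/s1 VC-HIT; vc=[3,9,5]
#9 0x35→b13/s1 L1-HIT; vc=[3,9,5]
#10 0x27→b9/s1 VC-HIT; vc=[3,13,5]
#11 0x37→b13/s1 VC-HIT; vc=[3,9,5]

MISSES = 4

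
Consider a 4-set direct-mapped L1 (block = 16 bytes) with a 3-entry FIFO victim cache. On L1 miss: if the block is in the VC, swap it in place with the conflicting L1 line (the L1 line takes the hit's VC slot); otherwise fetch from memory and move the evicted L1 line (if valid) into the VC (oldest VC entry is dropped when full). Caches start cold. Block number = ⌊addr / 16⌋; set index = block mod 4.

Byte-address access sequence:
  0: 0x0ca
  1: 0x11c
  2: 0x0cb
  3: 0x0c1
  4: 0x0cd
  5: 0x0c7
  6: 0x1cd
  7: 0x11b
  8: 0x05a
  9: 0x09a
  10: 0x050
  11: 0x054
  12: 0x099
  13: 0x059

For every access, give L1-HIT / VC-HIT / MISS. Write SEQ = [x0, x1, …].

0: 0xca (blk 12, set 0) → MISS  vc=[]
1: 0x11c (blk 17, set 1) → MISS  vc=[]
2: 0xcb (blk 12, set 0) → L1-HIT  vc=[]
3: 0xc1 (blk 12, set 0) → L1-HIT  vc=[]
4: 0xcd (blk 12, set 0) → L1-HIT  vc=[]
5: 0xc7 (blk 12, set 0) → L1-HIT  vc=[]
6: 0x1cd (blk 28, set 0) → MISS  vc=[12]
7: 0x11b (blk 17, set 1) → L1-HIT  vc=[12]
8: 0x5a (blk 5, set 1) → MISS  vc=[12, 17]
9: 0x9a (blk 9, set 1) → MISS  vc=[12, 17, 5]
10: 0x50 (blk 5, set 1) → VC-HIT  vc=[12, 17, 9]
11: 0x54 (blk 5, set 1) → L1-HIT  vc=[12, 17, 9]
12: 0x99 (blk 9, set 1) → VC-HIT  vc=[12, 17, 5]
13: 0x59 (blk 5, set 1) → VC-HIT  vc=[12, 17, 9]

SEQ = [MISS, MISS, L1-HIT, L1-HIT, L1-HIT, L1-HIT, MISS, L1-HIT, MISS, MISS, VC-HIT, L1-HIT, VC-HIT, VC-HIT]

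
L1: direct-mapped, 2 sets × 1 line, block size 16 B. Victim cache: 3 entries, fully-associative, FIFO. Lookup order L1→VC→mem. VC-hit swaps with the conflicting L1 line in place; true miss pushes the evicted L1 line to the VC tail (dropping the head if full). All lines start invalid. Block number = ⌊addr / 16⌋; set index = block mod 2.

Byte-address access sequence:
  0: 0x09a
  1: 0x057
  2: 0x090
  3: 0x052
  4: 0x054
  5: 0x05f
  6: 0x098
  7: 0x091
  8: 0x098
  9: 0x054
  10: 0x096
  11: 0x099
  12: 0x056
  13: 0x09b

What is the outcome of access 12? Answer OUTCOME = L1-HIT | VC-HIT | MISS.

#0 0x9a→b9/s1 MISS; vc=[]
#1 0x57→b5/s1 MISS; vc=[9]
#2 0x90→b9/s1 VC-HIT; vc=[5]
#3 0x52→b5/s1 VC-HIT; vc=[9]
#4 0x54→b5/s1 L1-HIT; vc=[9]
#5 0x5f→b5/s1 L1-HIT; vc=[9]
#6 0x98→b9/s1 VC-HIT; vc=[5]
#7 0x91→b9/s1 L1-HIT; vc=[5]
#8 0x98→b9/s1 L1-HIT; vc=[5]
#9 0x54→b5/s1 VC-HIT; vc=[9]
#10 0x96→b9/s1 VC-HIT; vc=[5]
#11 0x99→b9/s1 L1-HIT; vc=[5]
#12 0x56→b5/s1 VC-HIT; vc=[9]
#13 0x9b→b9/s1 VC-HIT; vc=[5]

OUTCOME = VC-HIT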